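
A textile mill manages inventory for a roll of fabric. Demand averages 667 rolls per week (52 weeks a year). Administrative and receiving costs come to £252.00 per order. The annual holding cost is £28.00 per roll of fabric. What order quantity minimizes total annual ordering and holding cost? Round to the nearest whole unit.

Q* ≈ 790 rolls

Annual demand D = 667 × 52 = 34,684.
EOQ = √(2DS / H) = √(2 × 34,684 × 252 / 28).
= √(17,480,736 / 28) = √624,312 ≈ 790.134.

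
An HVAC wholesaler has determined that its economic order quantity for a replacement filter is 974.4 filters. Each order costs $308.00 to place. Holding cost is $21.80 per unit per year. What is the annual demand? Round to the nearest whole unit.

D ≈ 33,601 filters per year

Squaring Q* = √(2DS/H) gives Q*² = 2DS/H.
From Q* = √(2DS/H): D = Q*²H / (2S) = 974.4² × 21.8 / (2 × 308) = 33600.855.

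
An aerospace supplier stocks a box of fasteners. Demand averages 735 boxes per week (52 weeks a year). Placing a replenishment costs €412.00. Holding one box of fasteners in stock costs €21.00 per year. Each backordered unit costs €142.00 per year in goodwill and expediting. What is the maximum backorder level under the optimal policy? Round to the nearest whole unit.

Annual demand D = 735 × 52 = 38,220.
With planned backorders, Q* = √(2DS/H) · √((H+B)/B).
√(2DS/H) = √(2 × 38,220 × 412 / 21) = 1224.614.
√((H+B)/B) = √((21+142)/142) = 1.0714.
Q* ≈ 1312.046.
S* = Q* · H/(H+B) = 1312.046 × 21/163 ≈ 169.037.

S* ≈ 169 boxes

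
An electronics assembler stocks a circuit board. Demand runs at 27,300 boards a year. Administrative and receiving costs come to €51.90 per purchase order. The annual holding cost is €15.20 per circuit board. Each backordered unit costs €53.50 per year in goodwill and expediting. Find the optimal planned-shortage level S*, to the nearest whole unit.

With planned backorders, Q* = √(2DS/H) · √((H+B)/B).
√(2DS/H) = √(2 × 27,300 × 51.9 / 15.2) = 431.776.
√((H+B)/B) = √((15.2+53.5)/53.5) = 1.1332.
Q* ≈ 489.283.
S* = Q* · H/(H+B) = 489.283 × 15.2/68.7 ≈ 108.255.

S* ≈ 108 boards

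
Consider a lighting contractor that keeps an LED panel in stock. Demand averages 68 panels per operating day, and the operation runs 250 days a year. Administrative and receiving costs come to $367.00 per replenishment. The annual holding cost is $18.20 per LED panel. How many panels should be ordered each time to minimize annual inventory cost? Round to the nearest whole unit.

Q* ≈ 828 panels

Annual demand D = 68 × 250 = 17,000.
EOQ = √(2DS / H) = √(2 × 17,000 × 367 / 18.2).
= √(12,478,000 / 18.2) = √685,604.3956 ≈ 828.012.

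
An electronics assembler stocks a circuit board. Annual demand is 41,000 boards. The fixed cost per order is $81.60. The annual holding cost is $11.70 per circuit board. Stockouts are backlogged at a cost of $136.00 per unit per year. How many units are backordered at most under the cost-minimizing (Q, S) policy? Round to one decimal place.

S* ≈ 62.4 boards

With planned backorders, Q* = √(2DS/H) · √((H+B)/B).
√(2DS/H) = √(2 × 41,000 × 81.6 / 11.7) = 756.239.
√((H+B)/B) = √((11.7+136)/136) = 1.0421.
Q* ≈ 788.097.
S* = Q* · H/(H+B) = 788.097 × 11.7/147.7 ≈ 62.429.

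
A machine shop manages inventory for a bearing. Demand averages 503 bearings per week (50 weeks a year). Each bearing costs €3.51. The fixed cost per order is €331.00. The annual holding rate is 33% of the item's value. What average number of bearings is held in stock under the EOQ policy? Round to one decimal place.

Annual demand D = 503 × 50 = 25,150.
Holding cost H = 0.33 × €3.51 = €1.1583 per unit per year.
The optimal lot size = √(2DS/H) = √(2 × 25,150 × 331 / 1.1583) ≈ 3791.29.
Average inventory = Q*/2 ≈ 3791.29 / 2 = 1895.647.

Average inventory ≈ 1,895.6 bearings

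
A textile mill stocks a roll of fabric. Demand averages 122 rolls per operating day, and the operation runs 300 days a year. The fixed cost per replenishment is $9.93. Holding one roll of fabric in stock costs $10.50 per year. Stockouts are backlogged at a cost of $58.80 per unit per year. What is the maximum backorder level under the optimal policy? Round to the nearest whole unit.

S* ≈ 43 rolls

Annual demand D = 122 × 300 = 36,600.
With planned backorders, Q* = √(2DS/H) · √((H+B)/B).
√(2DS/H) = √(2 × 36,600 × 9.93 / 10.5) = 263.109.
√((H+B)/B) = √((10.5+58.8)/58.8) = 1.0856.
Q* ≈ 285.636.
S* = Q* · H/(H+B) = 285.636 × 10.5/69.3 ≈ 43.278.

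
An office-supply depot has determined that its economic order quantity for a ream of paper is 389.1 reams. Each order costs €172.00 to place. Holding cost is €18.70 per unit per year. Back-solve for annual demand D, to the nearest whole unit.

Invert the EOQ relation Q*² = 2DS/H.
From Q* = √(2DS/H): D = Q*²H / (2S) = 389.1² × 18.7 / (2 × 172) = 8230.110.

D ≈ 8,230 reams per year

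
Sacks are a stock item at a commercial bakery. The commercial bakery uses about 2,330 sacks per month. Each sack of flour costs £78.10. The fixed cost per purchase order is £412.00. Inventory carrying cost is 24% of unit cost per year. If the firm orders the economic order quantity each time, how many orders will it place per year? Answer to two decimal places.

Annual demand D = 2,330 × 12 = 27,960.
Holding cost H = 0.24 × £78.10 = £18.7440 per unit per year.
The optimal lot size = √(2DS/H) = √(2 × 27,960 × 412 / 18.744) ≈ 1108.67.
Orders per year = D / Q* = 27,960 / 1108.67 ≈ 25.219.

N ≈ 25.22 orders per year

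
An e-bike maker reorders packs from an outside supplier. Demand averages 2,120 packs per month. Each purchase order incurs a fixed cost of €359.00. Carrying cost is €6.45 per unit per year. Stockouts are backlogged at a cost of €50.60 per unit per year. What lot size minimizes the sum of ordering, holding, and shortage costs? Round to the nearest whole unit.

Q* ≈ 1,787 packs

Annual demand D = 2,120 × 12 = 25,440.
With planned backorders, Q* = √(2DS/H) · √((H+B)/B).
√(2DS/H) = √(2 × 25,440 × 359 / 6.45) = 1682.833.
√((H+B)/B) = √((6.45+50.6)/50.6) = 1.0618.
Q* ≈ 1786.872.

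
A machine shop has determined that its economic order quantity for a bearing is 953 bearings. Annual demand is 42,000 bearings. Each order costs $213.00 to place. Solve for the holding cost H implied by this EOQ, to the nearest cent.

The basic EOQ model gives Q* = √(2DS/H); rearrange for the unknown.
From Q* = √(2DS/H): H = 2DS / Q*² = 2 × 42,000 × 213 / 953² = 19.7003.

H ≈ $19.70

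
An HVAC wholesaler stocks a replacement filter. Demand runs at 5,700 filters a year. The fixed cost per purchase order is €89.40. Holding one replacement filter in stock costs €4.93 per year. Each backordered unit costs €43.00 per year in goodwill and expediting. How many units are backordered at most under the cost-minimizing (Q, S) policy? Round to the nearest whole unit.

S* ≈ 49 filters

With planned backorders, Q* = √(2DS/H) · √((H+B)/B).
√(2DS/H) = √(2 × 5,700 × 89.4 / 4.93) = 454.671.
√((H+B)/B) = √((4.93+43)/43) = 1.0558.
Q* ≈ 480.029.
S* = Q* · H/(H+B) = 480.029 × 4.93/47.93 ≈ 49.375.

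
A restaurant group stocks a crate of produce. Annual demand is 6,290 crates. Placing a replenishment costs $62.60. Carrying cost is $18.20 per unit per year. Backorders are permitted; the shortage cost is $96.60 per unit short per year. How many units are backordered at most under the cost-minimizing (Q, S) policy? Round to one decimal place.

S* ≈ 36.0 crates

With planned backorders, Q* = √(2DS/H) · √((H+B)/B).
√(2DS/H) = √(2 × 6,290 × 62.6 / 18.2) = 208.014.
√((H+B)/B) = √((18.2+96.6)/96.6) = 1.0901.
Q* ≈ 226.764.
S* = Q* · H/(H+B) = 226.764 × 18.2/114.8 ≈ 35.950.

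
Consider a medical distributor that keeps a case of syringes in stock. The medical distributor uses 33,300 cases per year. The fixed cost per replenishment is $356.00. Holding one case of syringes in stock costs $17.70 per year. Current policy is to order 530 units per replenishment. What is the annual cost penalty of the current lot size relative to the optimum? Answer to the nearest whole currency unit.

Extra cost ≈ $6,572 per year

EOQ = √(2DS/H) = √(2 × 33,300 × 356 / 17.7) ≈ 1157.38.
Cost at Q* = (D/Q*)S + (Q*/2)H = √(2DSH) ≈ $20,485.60.
Cost at Q = 530: (33,300/530)×356 + (530/2)×17.7 = $22,367.55 + $4,690.50 = $27,058.05.
Excess = $27,058.05 − $20,485.60 = $6,572.44.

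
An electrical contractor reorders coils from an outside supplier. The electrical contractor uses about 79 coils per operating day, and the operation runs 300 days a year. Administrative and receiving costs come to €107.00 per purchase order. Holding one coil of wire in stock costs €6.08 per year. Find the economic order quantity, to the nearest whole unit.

Q* ≈ 913 coils

Annual demand D = 79 × 300 = 23,700.
EOQ = √(2DS / H) = √(2 × 23,700 × 107 / 6.08).
= √(5,071,800 / 6.08) = √834,177.6316 ≈ 913.333.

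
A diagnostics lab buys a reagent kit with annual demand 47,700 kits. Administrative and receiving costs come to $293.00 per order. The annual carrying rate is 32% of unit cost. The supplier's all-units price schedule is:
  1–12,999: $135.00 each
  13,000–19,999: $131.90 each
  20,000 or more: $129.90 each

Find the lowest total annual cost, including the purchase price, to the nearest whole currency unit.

Holding cost per unit per year at price C is H = 0.32·C.
For each price level, check whether its EOQ is feasible; otherwise the best quantity at that price is the breakpoint.
EOQ at $135.00 = 804.4 (feasible in tier 1): TC = 47,700×$135.00 + (47,700/804.4)×293 + (804.4/2)×0.32×$135.00 = $6,474,249.60.
EOQ at $131.90 = 813.8 < 13000, so use break Q=13000: TC = 47,700×$131.90 + (47,700/13000.0)×293 + (13000.0/2)×0.32×$131.90 = $6,567,057.08.
EOQ at $129.90 = 820.0 < 20000, so use break Q=20000: TC = 47,700×$129.90 + (47,700/20000.0)×293 + (20000.0/2)×0.32×$129.90 = $6,612,608.80.
Lowest total cost among the candidates is at Q = 804.4.

TC* ≈ $6,474,250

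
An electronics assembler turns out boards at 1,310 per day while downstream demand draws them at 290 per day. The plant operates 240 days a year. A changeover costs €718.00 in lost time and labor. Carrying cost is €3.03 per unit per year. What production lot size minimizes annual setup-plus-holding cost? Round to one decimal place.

Annual demand D = 290 × 240 = 69,600.
Production build-up factor (1 − d/p) = 1 − 290/1,310 = 0.7786.
Q* = √(2DS / (H(1 − d/p))) = √(2 × 69,600 × 718 / (3.03 × 0.7786)).
= √(99,945,600 / 2.3592) ≈ 6508.727.

Q* ≈ 6,508.7 boards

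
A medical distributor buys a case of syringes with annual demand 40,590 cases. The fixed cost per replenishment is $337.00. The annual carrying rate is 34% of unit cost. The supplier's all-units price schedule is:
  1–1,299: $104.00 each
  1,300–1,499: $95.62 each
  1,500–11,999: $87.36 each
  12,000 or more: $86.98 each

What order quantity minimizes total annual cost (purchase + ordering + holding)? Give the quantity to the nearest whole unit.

Holding cost per unit per year at price C is H = 0.34·C.
For each price level, check whether its EOQ is feasible; otherwise the best quantity at that price is the breakpoint.
EOQ at $104.00 = 879.6 (feasible in tier 1): TC = 40,590×$104.00 + (40,590/879.6)×337 + (879.6/2)×0.34×$104.00 = $4,252,462.52.
EOQ at $95.62 = 917.3 < 1300, so use break Q=1300: TC = 40,590×$95.62 + (40,590/1300.0)×337 + (1300.0/2)×0.34×$95.62 = $3,912,870.00.
EOQ at $87.36 = 959.7 < 1500, so use break Q=1500: TC = 40,590×$87.36 + (40,590/1500.0)×337 + (1500.0/2)×0.34×$87.36 = $3,577,338.42.
EOQ at $86.98 = 961.8 < 12000, so use break Q=12000: TC = 40,590×$86.98 + (40,590/12000.0)×337 + (12000.0/2)×0.34×$86.98 = $3,709,097.30.
Lowest total cost is $3,577,338.42 at Q = 1500.0.

Q* ≈ 1,500 cases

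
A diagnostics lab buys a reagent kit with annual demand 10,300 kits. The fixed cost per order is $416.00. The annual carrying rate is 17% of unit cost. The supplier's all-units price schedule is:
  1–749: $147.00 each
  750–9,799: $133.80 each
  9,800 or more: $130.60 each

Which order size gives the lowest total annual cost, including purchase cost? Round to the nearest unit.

Q* ≈ 750 kits

Holding cost per unit per year at price C is H = 0.17·C.
For each price level, check whether its EOQ is feasible; otherwise the best quantity at that price is the breakpoint.
EOQ at $147.00 = 585.6 (feasible in tier 1): TC = 10,300×$147.00 + (10,300/585.6)×416 + (585.6/2)×0.17×$147.00 = $1,528,734.01.
EOQ at $133.80 = 613.8 < 750, so use break Q=750: TC = 10,300×$133.80 + (10,300/750.0)×416 + (750.0/2)×0.17×$133.80 = $1,392,382.82.
EOQ at $130.60 = 621.3 < 9800, so use break Q=9800: TC = 10,300×$130.60 + (10,300/9800.0)×416 + (9800.0/2)×0.17×$130.60 = $1,454,407.02.
Lowest total cost is $1,392,382.82 at Q = 750.0.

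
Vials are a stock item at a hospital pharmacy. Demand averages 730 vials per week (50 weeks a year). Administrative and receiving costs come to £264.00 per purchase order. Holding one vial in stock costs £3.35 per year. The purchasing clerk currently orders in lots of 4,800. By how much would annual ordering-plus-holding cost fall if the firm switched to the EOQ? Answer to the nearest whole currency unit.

Extra cost ≈ £2,013 per year

Annual demand D = 730 × 50 = 36,500.
EOQ = √(2DS/H) = √(2 × 36,500 × 264 / 3.35) ≈ 2398.51.
Cost at Q* = (D/Q*)S + (Q*/2)H = √(2DSH) ≈ £8,035.00.
Cost at Q = 4,800: (36,500/4,800)×264 + (4,800/2)×3.35 = £2,007.50 + £8,040.00 = £10,047.50.
Excess = £10,047.50 − £8,035.00 = £2,012.50.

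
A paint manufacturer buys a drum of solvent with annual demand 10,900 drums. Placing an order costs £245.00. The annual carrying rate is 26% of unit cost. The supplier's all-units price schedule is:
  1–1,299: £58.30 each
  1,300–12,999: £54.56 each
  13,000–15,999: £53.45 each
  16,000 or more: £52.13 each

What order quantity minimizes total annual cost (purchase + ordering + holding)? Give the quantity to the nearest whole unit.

Holding cost per unit per year at price C is H = 0.26·C.
Evaluate total cost at each tier's feasible EOQ or, if the EOQ is below the tier, at the tier's minimum quantity.
EOQ at £58.30 = 593.6 (feasible in tier 1): TC = 10,900×£58.30 + (10,900/593.6)×245 + (593.6/2)×0.26×£58.30 = £644,467.72.
EOQ at £54.56 = 613.6 < 1300, so use break Q=1300: TC = 10,900×£54.56 + (10,900/1300.0)×245 + (1300.0/2)×0.26×£54.56 = £605,978.87.
EOQ at £53.45 = 619.9 < 13000, so use break Q=13000: TC = 10,900×£53.45 + (10,900/13000.0)×245 + (13000.0/2)×0.26×£53.45 = £673,140.92.
EOQ at £52.13 = 627.7 < 16000, so use break Q=16000: TC = 10,900×£52.13 + (10,900/16000.0)×245 + (16000.0/2)×0.26×£52.13 = £676,814.31.
Lowest total cost is £605,978.87 at Q = 1300.0.

Q* ≈ 1,300 drums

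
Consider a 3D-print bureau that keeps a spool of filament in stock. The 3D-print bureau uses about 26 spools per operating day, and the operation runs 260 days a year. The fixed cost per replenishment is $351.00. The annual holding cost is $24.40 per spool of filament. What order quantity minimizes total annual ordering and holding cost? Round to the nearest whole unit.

Q* ≈ 441 spools

Annual demand D = 26 × 260 = 6,760.
EOQ = √(2DS / H) = √(2 × 6,760 × 351 / 24.4).
= √(4,745,520 / 24.4) = √194,488.5246 ≈ 441.009.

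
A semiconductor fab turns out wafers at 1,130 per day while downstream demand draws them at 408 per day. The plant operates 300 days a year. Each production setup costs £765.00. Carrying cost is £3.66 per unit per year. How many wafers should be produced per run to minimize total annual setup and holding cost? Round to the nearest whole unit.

Annual demand D = 408 × 300 = 122,400.
Production build-up factor (1 − d/p) = 1 − 408/1,130 = 0.6389.
Q* = √(2DS / (H(1 − d/p))) = √(2 × 122,400 × 765 / (3.66 × 0.6389)).
= √(187,272,000 / 2.3385) ≈ 8948.835.

Q* ≈ 8,949 wafers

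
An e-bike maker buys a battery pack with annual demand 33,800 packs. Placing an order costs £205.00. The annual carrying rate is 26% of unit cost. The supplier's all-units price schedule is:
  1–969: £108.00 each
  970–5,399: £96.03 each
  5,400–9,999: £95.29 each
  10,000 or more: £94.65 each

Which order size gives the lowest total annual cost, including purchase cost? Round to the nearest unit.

Holding cost per unit per year at price C is H = 0.26·C.
For each price level, check whether its EOQ is feasible; otherwise the best quantity at that price is the breakpoint.
EOQ at £108.00 = 702.5 (feasible in tier 1): TC = 33,800×£108.00 + (33,800/702.5)×205 + (702.5/2)×0.26×£108.00 = £3,670,126.45.
EOQ at £96.03 = 745.0 < 970, so use break Q=970: TC = 33,800×£96.03 + (33,800/970.0)×205 + (970.0/2)×0.26×£96.03 = £3,265,066.68.
EOQ at £95.29 = 747.9 < 5400, so use break Q=5400: TC = 33,800×£95.29 + (33,800/5400.0)×205 + (5400.0/2)×0.26×£95.29 = £3,288,978.73.
EOQ at £94.65 = 750.4 < 10000, so use break Q=10000: TC = 33,800×£94.65 + (33,800/10000.0)×205 + (10000.0/2)×0.26×£94.65 = £3,322,907.90.
Lowest total cost is £3,265,066.68 at Q = 970.0.

Q* ≈ 970 packs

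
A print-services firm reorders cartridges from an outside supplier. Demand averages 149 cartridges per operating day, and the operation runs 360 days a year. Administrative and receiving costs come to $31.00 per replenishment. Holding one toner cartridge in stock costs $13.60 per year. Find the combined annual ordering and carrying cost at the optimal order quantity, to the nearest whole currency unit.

TC* ≈ $6,725

Annual demand D = 149 × 360 = 53,640.
Q* = √(2DS/H) = √(2 × 53,640 × 31 / 13.6) ≈ 494.51.
At the optimum the two cost components are equal, so total cost = 2·(Q*/2)H = Q*·H.
Minimum total = √(2DSH) = √(2 × 53,640 × 31 × 13.6) ≈ 6725.269.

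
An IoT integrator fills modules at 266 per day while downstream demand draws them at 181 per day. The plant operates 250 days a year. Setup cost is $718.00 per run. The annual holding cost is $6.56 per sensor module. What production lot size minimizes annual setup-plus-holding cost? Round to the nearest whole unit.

Q* ≈ 5,568 modules

Annual demand D = 181 × 250 = 45,250.
Production build-up factor (1 − d/p) = 1 − 181/266 = 0.3195.
Q* = √(2DS / (H(1 − d/p))) = √(2 × 45,250 × 718 / (6.56 × 0.3195)).
= √(64,979,000 / 2.0962) ≈ 5567.573.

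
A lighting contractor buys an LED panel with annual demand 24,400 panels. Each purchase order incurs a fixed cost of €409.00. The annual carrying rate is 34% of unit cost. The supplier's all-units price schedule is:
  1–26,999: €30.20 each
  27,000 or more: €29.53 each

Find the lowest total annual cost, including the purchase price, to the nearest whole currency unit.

Holding cost per unit per year at price C is H = 0.34·C.
Evaluate total cost at each tier's feasible EOQ or, if the EOQ is below the tier, at the tier's minimum quantity.
EOQ at €30.20 = 1394.2 (feasible in tier 1): TC = 24,400×€30.20 + (24,400/1394.2)×409 + (1394.2/2)×0.34×€30.20 = €751,195.76.
EOQ at €29.53 = 1409.9 < 27000, so use break Q=27000: TC = 24,400×€29.53 + (24,400/27000.0)×409 + (27000.0/2)×0.34×€29.53 = €856,444.31.
Lowest total cost among the candidates is at Q = 1394.2.

TC* ≈ €751,196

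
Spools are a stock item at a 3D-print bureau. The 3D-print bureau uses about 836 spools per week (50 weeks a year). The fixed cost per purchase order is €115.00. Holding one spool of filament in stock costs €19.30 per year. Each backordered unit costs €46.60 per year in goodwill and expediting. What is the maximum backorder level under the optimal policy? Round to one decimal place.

Annual demand D = 836 × 50 = 41,800.
With planned backorders, Q* = √(2DS/H) · √((H+B)/B).
√(2DS/H) = √(2 × 41,800 × 115 / 19.3) = 705.787.
√((H+B)/B) = √((19.3+46.6)/46.6) = 1.1892.
Q* ≈ 839.311.
S* = Q* · H/(H+B) = 839.311 × 19.3/65.9 ≈ 245.807.

S* ≈ 245.8 spools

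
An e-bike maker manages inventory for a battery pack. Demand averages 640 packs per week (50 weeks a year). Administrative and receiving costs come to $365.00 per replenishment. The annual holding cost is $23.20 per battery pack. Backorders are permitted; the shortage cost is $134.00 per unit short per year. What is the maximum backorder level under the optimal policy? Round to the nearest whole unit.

S* ≈ 160 packs

Annual demand D = 640 × 50 = 32,000.
With planned backorders, Q* = √(2DS/H) · √((H+B)/B).
√(2DS/H) = √(2 × 32,000 × 365 / 23.2) = 1003.442.
√((H+B)/B) = √((23.2+134)/134) = 1.0831.
Q* ≈ 1086.842.
S* = Q* · H/(H+B) = 1086.842 × 23.2/157.2 ≈ 160.399.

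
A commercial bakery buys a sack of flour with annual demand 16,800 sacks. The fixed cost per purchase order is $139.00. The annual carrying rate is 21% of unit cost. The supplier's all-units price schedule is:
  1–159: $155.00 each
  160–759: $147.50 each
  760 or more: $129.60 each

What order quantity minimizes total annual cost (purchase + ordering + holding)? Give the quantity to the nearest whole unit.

Holding cost per unit per year at price C is H = 0.21·C.
Evaluate total cost at each tier's feasible EOQ or, if the EOQ is below the tier, at the tier's minimum quantity.
Tier 1 ($155.00): EOQ = 378.8 exceeds tier's upper bound 159, so this tier is dominated.
EOQ at $147.50 = 388.3 (feasible in tier 2): TC = 16,800×$147.50 + (16,800/388.3)×139 + (388.3/2)×0.21×$147.50 = $2,490,027.70.
EOQ at $129.60 = 414.3 < 760, so use break Q=760: TC = 16,800×$129.60 + (16,800/760.0)×139 + (760.0/2)×0.21×$129.60 = $2,190,694.71.
Lowest total cost is $2,190,694.71 at Q = 760.0.

Q* ≈ 760 sacks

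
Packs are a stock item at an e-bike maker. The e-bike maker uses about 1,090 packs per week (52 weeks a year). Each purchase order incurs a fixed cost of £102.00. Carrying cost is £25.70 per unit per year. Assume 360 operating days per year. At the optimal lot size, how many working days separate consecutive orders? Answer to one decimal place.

T ≈ 4.3 days

Annual demand D = 1,090 × 52 = 56,680.
EOQ = √(2DS/H) = √(2 × 56,680 × 102 / 25.7) ≈ 670.75.
Cycle time = Q*/D × 360 = 670.75 / 56,680 × 360 ≈ 4.260 days.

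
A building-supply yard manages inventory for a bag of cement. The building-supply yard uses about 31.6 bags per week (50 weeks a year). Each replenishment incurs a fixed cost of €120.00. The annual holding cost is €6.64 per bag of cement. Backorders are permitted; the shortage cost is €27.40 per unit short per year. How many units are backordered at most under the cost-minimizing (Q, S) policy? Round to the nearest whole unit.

Annual demand D = 31.6 × 50 = 1,580.
With planned backorders, Q* = √(2DS/H) · √((H+B)/B).
√(2DS/H) = √(2 × 1,580 × 120 / 6.64) = 238.974.
√((H+B)/B) = √((6.64+27.4)/27.4) = 1.1146.
Q* ≈ 266.360.
S* = Q* · H/(H+B) = 266.360 × 6.64/34.04 ≈ 51.957.

S* ≈ 52 bags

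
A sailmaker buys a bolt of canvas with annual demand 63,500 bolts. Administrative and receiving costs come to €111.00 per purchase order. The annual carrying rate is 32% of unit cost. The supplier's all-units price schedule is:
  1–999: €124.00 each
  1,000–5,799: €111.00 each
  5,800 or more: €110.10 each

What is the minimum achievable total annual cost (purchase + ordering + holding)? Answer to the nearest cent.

TC* ≈ €7,073,308.50

Holding cost per unit per year at price C is H = 0.32·C.
Candidates are each tier's EOQ (if it falls in that tier) and each price-break quantity.
EOQ at €124.00 = 596.0 (feasible in tier 1): TC = 63,500×€124.00 + (63,500/596.0)×111 + (596.0/2)×0.32×€124.00 = €7,897,650.98.
EOQ at €111.00 = 630.0 < 1000, so use break Q=1000: TC = 63,500×€111.00 + (63,500/1000.0)×111 + (1000.0/2)×0.32×€111.00 = €7,073,308.50.
EOQ at €110.10 = 632.5 < 5800, so use break Q=5800: TC = 63,500×€110.10 + (63,500/5800.0)×111 + (5800.0/2)×0.32×€110.10 = €7,094,738.06.
Lowest total cost among the candidates is at Q = 1000.0.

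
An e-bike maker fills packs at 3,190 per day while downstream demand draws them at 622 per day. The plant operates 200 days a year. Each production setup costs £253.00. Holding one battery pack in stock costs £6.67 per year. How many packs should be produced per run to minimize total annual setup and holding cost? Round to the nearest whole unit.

Annual demand D = 622 × 200 = 124,400.
Production build-up factor (1 − d/p) = 1 − 622/3,190 = 0.8050.
Q* = √(2DS / (H(1 − d/p))) = √(2 × 124,400 × 253 / (6.67 × 0.8050)).
= √(62,946,400 / 5.3695) ≈ 3423.894.

Q* ≈ 3,424 packs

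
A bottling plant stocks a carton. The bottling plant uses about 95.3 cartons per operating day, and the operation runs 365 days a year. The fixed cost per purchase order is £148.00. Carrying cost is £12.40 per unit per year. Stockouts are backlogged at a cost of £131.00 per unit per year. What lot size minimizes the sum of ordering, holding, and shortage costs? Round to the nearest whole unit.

Q* ≈ 953 cartons

Annual demand D = 95.3 × 365 = 34,784.5.
With planned backorders, Q* = √(2DS/H) · √((H+B)/B).
√(2DS/H) = √(2 × 34,784.5 × 148 / 12.4) = 911.230.
√((H+B)/B) = √((12.4+131)/131) = 1.0463.
Q* ≈ 953.382.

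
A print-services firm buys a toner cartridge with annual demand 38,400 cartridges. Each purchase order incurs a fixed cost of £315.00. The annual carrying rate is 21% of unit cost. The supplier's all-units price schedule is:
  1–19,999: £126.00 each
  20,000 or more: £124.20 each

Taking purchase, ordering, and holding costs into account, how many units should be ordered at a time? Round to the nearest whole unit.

Holding cost per unit per year at price C is H = 0.21·C.
Evaluate total cost at each tier's feasible EOQ or, if the EOQ is below the tier, at the tier's minimum quantity.
EOQ at £126.00 = 956.2 (feasible in tier 1): TC = 38,400×£126.00 + (38,400/956.2)×315 + (956.2/2)×0.21×£126.00 = £4,863,700.60.
EOQ at £124.20 = 963.1 < 20000, so use break Q=20000: TC = 38,400×£124.20 + (38,400/20000.0)×315 + (20000.0/2)×0.21×£124.20 = £5,030,704.80.
Lowest total cost is £4,863,700.60 at Q = 956.2.

Q* ≈ 956 cartridges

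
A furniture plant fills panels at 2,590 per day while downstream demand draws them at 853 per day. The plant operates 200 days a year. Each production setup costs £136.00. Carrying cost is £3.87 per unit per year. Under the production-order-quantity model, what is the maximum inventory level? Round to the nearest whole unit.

I_max ≈ 2,836 panels

Annual demand D = 853 × 200 = 170,600.
Production build-up factor (1 − d/p) = 1 − 853/2,590 = 0.6707.
Q* = √(2DS / (H(1 − d/p))) = √(2 × 170,600 × 136 / (3.87 × 0.6707)).
= √(46,403,200 / 2.5954) ≈ 4228.326.
Maximum inventory = Q*(1 − d/p) = 4228.326 × 0.6707 ≈ 2835.754.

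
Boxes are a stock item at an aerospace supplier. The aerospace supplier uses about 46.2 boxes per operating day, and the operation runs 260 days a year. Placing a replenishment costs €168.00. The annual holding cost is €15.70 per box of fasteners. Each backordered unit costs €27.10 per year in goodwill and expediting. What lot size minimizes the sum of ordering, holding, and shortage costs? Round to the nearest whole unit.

Annual demand D = 46.2 × 260 = 12,012.
With planned backorders, Q* = √(2DS/H) · √((H+B)/B).
√(2DS/H) = √(2 × 12,012 × 168 / 15.7) = 507.023.
√((H+B)/B) = √((15.7+27.1)/27.1) = 1.2567.
Q* ≈ 637.184.

Q* ≈ 637 boxes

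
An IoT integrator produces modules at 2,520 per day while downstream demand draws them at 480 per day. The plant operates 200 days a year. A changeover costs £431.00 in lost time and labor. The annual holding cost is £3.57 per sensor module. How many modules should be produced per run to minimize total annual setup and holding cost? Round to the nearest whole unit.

Annual demand D = 480 × 200 = 96,000.
Production build-up factor (1 − d/p) = 1 − 480/2,520 = 0.8095.
Q* = √(2DS / (H(1 − d/p))) = √(2 × 96,000 × 431 / (3.57 × 0.8095)).
= √(82,752,000 / 2.89) ≈ 5351.066.

Q* ≈ 5,351 modules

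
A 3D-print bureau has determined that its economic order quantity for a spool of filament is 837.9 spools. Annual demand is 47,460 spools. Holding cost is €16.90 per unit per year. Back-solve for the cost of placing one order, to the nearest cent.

Invert the EOQ relation Q*² = 2DS/H.
From Q* = √(2DS/H): S = Q*²H / (2D) = 837.9² × 16.9 / (2 × 47,460) = 125.0010.

S ≈ €125.00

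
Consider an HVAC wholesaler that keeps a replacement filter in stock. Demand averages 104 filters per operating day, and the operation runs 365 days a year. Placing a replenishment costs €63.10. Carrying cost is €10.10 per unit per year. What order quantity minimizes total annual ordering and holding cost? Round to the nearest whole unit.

Annual demand D = 104 × 365 = 37,960.
EOQ = √(2DS / H) = √(2 × 37,960 × 63.1 / 10.1).
= √(4,790,552 / 10.1) = √474,312.0792 ≈ 688.703.

Q* ≈ 689 filters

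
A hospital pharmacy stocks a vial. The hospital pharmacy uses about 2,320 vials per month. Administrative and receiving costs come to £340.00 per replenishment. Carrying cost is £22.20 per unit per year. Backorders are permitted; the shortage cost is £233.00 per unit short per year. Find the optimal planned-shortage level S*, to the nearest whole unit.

Annual demand D = 2,320 × 12 = 27,840.
With planned backorders, Q* = √(2DS/H) · √((H+B)/B).
√(2DS/H) = √(2 × 27,840 × 340 / 22.2) = 923.448.
√((H+B)/B) = √((22.2+233)/233) = 1.0466.
Q* ≈ 966.440.
S* = Q* · H/(H+B) = 966.440 × 22.2/255.2 ≈ 84.071.

S* ≈ 84 vials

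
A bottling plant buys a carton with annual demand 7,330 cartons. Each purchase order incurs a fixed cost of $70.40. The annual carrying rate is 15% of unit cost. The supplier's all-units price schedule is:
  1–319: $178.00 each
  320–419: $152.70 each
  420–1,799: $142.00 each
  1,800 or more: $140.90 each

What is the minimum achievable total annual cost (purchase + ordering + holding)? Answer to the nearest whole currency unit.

Holding cost per unit per year at price C is H = 0.15·C.
Candidates are each tier's EOQ (if it falls in that tier) and each price-break quantity.
EOQ at $178.00 = 196.6 (feasible in tier 1): TC = 7,330×$178.00 + (7,330/196.6)×70.4 + (196.6/2)×0.15×$178.00 = $1,309,989.39.
EOQ at $152.70 = 212.3 < 320, so use break Q=320: TC = 7,330×$152.70 + (7,330/320.0)×70.4 + (320.0/2)×0.15×$152.70 = $1,124,568.40.
EOQ at $142.00 = 220.1 < 420, so use break Q=420: TC = 7,330×$142.00 + (7,330/420.0)×70.4 + (420.0/2)×0.15×$142.00 = $1,046,561.65.
EOQ at $140.90 = 221.0 < 1800, so use break Q=1800: TC = 7,330×$140.90 + (7,330/1800.0)×70.4 + (1800.0/2)×0.15×$140.90 = $1,052,105.18.
Lowest total cost among the candidates is at Q = 420.0.

TC* ≈ $1,046,562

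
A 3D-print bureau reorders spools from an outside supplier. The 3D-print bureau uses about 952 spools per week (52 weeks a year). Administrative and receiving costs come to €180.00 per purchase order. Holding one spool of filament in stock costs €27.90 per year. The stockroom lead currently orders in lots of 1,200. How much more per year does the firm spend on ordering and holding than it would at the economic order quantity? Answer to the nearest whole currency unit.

Annual demand D = 952 × 52 = 49,504.
EOQ = √(2DS/H) = √(2 × 49,504 × 180 / 27.9) ≈ 799.23.
Cost at Q* = (D/Q*)S + (Q*/2)H = √(2DSH) ≈ €22,298.39.
Cost at Q = 1,200: (49,504/1,200)×180 + (1,200/2)×27.9 = €7,425.60 + €16,740.00 = €24,165.60.
Excess = €24,165.60 − €22,298.39 = €1,867.21.

Extra cost ≈ €1,867 per year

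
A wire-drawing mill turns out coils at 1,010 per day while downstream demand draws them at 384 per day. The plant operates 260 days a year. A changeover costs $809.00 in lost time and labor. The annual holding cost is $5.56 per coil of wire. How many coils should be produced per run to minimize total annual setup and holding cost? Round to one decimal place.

Annual demand D = 384 × 260 = 99,840.
Production build-up factor (1 − d/p) = 1 − 384/1,010 = 0.6198.
Q* = √(2DS / (H(1 − d/p))) = √(2 × 99,840 × 809 / (5.56 × 0.6198)).
= √(161,541,120 / 3.4461) ≈ 6846.643.

Q* ≈ 6,846.6 coils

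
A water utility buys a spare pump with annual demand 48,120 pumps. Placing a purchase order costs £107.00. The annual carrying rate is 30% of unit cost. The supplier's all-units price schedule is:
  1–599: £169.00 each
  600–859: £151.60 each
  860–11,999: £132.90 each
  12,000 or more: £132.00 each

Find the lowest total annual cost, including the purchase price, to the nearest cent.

Holding cost per unit per year at price C is H = 0.30·C.
For each price level, check whether its EOQ is feasible; otherwise the best quantity at that price is the breakpoint.
EOQ at £169.00 = 450.7 (feasible in tier 1): TC = 48,120×£169.00 + (48,120/450.7)×107 + (450.7/2)×0.30×£169.00 = £8,155,129.34.
EOQ at £151.60 = 475.8 < 600, so use break Q=600: TC = 48,120×£151.60 + (48,120/600.0)×107 + (600.0/2)×0.30×£151.60 = £7,317,217.40.
EOQ at £132.90 = 508.2 < 860, so use break Q=860: TC = 48,120×£132.90 + (48,120/860.0)×107 + (860.0/2)×0.30×£132.90 = £6,418,279.12.
EOQ at £132.00 = 509.9 < 12000, so use break Q=12000: TC = 48,120×£132.00 + (48,120/12000.0)×107 + (12000.0/2)×0.30×£132.00 = £6,589,869.07.
Lowest total cost among the candidates is at Q = 860.0.

TC* ≈ £6,418,279.12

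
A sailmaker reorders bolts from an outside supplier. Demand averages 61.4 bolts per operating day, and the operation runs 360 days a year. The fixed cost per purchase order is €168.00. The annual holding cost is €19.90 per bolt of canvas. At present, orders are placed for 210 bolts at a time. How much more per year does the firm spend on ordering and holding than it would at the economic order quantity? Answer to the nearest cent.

Extra cost ≈ €7,615.55 per year

Annual demand D = 61.4 × 360 = 22,104.
EOQ = √(2DS/H) = √(2 × 22,104 × 168 / 19.9) ≈ 610.91.
Cost at Q* = (D/Q*)S + (Q*/2)H = √(2DSH) ≈ €12,157.15.
Cost at Q = 210: (22,104/210)×168 + (210/2)×19.9 = €17,683.20 + €2,089.50 = €19,772.70.
Excess = €19,772.70 − €12,157.15 = €7,615.55.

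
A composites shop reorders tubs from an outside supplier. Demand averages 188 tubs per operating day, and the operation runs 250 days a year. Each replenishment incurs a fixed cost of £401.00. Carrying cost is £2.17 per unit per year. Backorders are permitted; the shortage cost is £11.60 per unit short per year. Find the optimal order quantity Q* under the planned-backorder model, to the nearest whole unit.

Q* ≈ 4,541 tubs

Annual demand D = 188 × 250 = 47,000.
With planned backorders, Q* = √(2DS/H) · √((H+B)/B).
√(2DS/H) = √(2 × 47,000 × 401 / 2.17) = 4167.794.
√((H+B)/B) = √((2.17+11.6)/11.6) = 1.0895.
Q* ≈ 4540.924.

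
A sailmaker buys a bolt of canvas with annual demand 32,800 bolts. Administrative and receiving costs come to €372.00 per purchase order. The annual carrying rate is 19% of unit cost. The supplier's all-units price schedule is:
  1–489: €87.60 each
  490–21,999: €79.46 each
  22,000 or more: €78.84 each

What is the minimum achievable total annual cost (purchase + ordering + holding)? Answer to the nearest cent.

TC* ≈ €2,625,482.40

Holding cost per unit per year at price C is H = 0.19·C.
Evaluate total cost at each tier's feasible EOQ or, if the EOQ is below the tier, at the tier's minimum quantity.
Tier 1 (€87.60): EOQ = 1210.9 exceeds tier's upper bound 489, so this tier is dominated.
EOQ at €79.46 = 1271.4 (feasible in tier 2): TC = 32,800×€79.46 + (32,800/1271.4)×372 + (1271.4/2)×0.19×€79.46 = €2,625,482.40.
EOQ at €78.84 = 1276.4 < 22000, so use break Q=22000: TC = 32,800×€78.84 + (32,800/22000.0)×372 + (22000.0/2)×0.19×€78.84 = €2,751,282.22.
Lowest total cost among the candidates is at Q = 1271.4.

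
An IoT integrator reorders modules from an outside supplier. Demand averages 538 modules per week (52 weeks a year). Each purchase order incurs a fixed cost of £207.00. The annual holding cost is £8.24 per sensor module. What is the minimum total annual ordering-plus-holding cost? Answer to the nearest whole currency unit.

TC* ≈ £9,769

Annual demand D = 538 × 52 = 27,976.
The optimal lot size = √(2DS/H) = √(2 × 27,976 × 207 / 8.24) ≈ 1185.58.
At the optimum the two cost components are equal, so total cost = 2·(Q*/2)H = Q*·H.
Minimum total = √(2DSH) = √(2 × 27,976 × 207 × 8.24) ≈ 9769.146.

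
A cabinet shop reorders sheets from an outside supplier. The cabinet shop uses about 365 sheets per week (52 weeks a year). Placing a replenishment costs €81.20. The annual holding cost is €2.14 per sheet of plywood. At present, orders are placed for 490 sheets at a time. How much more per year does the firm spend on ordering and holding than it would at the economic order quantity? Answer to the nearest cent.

Annual demand D = 365 × 52 = 18,980.
EOQ = √(2DS/H) = √(2 × 18,980 × 81.2 / 2.14) ≈ 1200.15.
Cost at Q* = (D/Q*)S + (Q*/2)H = √(2DSH) ≈ €2,568.31.
Cost at Q = 490: (18,980/490)×81.2 + (490/2)×2.14 = €3,145.26 + €524.30 = €3,669.56.
Excess = €3,669.56 − €2,568.31 = €1,101.24.

Extra cost ≈ €1,101.24 per year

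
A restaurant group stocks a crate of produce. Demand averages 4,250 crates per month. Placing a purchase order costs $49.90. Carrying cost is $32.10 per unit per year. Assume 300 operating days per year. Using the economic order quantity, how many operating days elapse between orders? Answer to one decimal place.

T ≈ 2.3 days

Annual demand D = 4,250 × 12 = 51,000.
The optimal lot size = √(2DS/H) = √(2 × 51,000 × 49.9 / 32.1) ≈ 398.20.
Cycle time = Q*/D × 300 = 398.20 / 51,000 × 300 ≈ 2.342 days.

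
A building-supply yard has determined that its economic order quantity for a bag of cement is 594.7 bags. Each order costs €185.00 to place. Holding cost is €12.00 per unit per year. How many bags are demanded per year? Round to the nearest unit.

Squaring Q* = √(2DS/H) gives Q*² = 2DS/H.
From Q* = √(2DS/H): D = Q*²H / (2S) = 594.7² × 12 / (2 × 185) = 11470.316.

D ≈ 11,470 bags per year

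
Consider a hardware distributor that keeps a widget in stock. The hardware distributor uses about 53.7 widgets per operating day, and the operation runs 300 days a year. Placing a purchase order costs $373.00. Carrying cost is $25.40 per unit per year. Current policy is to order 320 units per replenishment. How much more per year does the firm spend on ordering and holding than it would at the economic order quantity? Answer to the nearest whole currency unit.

Annual demand D = 53.7 × 300 = 16,110.
EOQ = √(2DS/H) = √(2 × 16,110 × 373 / 25.4) ≈ 687.86.
Cost at Q* = (D/Q*)S + (Q*/2)H = √(2DSH) ≈ $17,471.65.
Cost at Q = 320: (16,110/320)×373 + (320/2)×25.4 = $18,778.22 + $4,064.00 = $22,842.22.
Excess = $22,842.22 − $17,471.65 = $5,370.56.

Extra cost ≈ $5,371 per year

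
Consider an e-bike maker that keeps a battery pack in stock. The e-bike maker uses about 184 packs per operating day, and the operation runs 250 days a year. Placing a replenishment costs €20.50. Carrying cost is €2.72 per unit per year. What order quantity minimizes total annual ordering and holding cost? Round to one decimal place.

Q* ≈ 832.7 packs

Annual demand D = 184 × 250 = 46,000.
EOQ = √(2DS / H) = √(2 × 46,000 × 20.5 / 2.72).
= √(1,886,000 / 2.72) = √693,382.3529 ≈ 832.696.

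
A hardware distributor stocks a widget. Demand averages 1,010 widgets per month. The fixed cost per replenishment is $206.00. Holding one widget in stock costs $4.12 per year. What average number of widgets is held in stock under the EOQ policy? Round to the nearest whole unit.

Average inventory ≈ 550 widgets

Annual demand D = 1,010 × 12 = 12,120.
The optimal lot size = √(2DS/H) = √(2 × 12,120 × 206 / 4.12) ≈ 1100.91.
Average inventory = Q*/2 ≈ 1100.91 / 2 = 550.454.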